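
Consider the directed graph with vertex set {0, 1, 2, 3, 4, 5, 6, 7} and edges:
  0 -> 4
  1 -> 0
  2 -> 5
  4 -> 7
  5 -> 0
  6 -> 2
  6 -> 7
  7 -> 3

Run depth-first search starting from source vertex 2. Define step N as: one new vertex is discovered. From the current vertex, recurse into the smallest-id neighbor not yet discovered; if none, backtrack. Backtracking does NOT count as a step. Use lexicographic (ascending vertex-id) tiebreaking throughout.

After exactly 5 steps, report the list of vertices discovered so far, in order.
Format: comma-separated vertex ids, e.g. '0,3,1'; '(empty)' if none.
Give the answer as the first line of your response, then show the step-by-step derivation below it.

2,5,0,4,7

step 1: discover 2; path=2; order=2
step 2: discover 5; path=2>5; order=2,5
step 3: discover 0; path=2>5>0; order=2,5,0
step 4: discover 4; path=2>5>0>4; order=2,5,0,4
step 5: discover 7; path=2>5>0>4>7; order=2,5,0,4,7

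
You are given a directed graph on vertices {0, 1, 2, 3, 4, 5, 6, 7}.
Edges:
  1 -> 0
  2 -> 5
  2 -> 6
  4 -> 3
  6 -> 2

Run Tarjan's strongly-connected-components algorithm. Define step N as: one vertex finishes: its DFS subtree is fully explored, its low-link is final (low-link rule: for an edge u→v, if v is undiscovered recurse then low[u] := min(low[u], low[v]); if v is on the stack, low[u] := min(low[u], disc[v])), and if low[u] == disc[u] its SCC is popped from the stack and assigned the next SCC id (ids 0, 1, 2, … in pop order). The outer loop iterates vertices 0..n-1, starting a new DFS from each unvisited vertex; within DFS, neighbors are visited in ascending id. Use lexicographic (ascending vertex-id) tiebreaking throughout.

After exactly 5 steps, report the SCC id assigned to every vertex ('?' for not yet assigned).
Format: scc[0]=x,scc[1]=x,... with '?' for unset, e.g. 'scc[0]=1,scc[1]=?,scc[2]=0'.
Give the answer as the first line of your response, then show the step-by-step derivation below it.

scc[0]=0,scc[1]=1,scc[2]=3,scc[3]=?,scc[4]=?,scc[5]=2,scc[6]=3,scc[7]=?

step 1: low=(low[0]=0,low[1]=?,low[2]=?,low[3]=?,low[4]=?,low[5]=?,low[6]=?,low[7]=?); scc=(scc[0]=0,scc[1]=?,scc[2]=?,scc[3]=?,scc[4]=?,scc[5]=?,scc[6]=?,scc[7]=?)
step 2: low=(low[0]=0,low[1]=1,low[2]=?,low[3]=?,low[4]=?,low[5]=?,low[6]=?,low[7]=?); scc=(scc[0]=0,scc[1]=1,scc[2]=?,scc[3]=?,scc[4]=?,scc[5]=?,scc[6]=?,scc[7]=?)
step 3: low=(low[0]=0,low[1]=1,low[2]=2,low[3]=?,low[4]=?,low[5]=3,low[6]=?,low[7]=?); scc=(scc[0]=0,scc[1]=1,scc[2]=?,scc[3]=?,scc[4]=?,scc[5]=2,scc[6]=?,scc[7]=?)
step 4: low=(low[0]=0,low[1]=1,low[2]=2,low[3]=?,low[4]=?,low[5]=3,low[6]=2,low[7]=?); scc=(scc[0]=0,scc[1]=1,scc[2]=?,scc[3]=?,scc[4]=?,scc[5]=2,scc[6]=?,scc[7]=?)
step 5: low=(low[0]=0,low[1]=1,low[2]=2,low[3]=?,low[4]=?,low[5]=3,low[6]=2,low[7]=?); scc=(scc[0]=0,scc[1]=1,scc[2]=3,scc[3]=?,scc[4]=?,scc[5]=2,scc[6]=3,scc[7]=?)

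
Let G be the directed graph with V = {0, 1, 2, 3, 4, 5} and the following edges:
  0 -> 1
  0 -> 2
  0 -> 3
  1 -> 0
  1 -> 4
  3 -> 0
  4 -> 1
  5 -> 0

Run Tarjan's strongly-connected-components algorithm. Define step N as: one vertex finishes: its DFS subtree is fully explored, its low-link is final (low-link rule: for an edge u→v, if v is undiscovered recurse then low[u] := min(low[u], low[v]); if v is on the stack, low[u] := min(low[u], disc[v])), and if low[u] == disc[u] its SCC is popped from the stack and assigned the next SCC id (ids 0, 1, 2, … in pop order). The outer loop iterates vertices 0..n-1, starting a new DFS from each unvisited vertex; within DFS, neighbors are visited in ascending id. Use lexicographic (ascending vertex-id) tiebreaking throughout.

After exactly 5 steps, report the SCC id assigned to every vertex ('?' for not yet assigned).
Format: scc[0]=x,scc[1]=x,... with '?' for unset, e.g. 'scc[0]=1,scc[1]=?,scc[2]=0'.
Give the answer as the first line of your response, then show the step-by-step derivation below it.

scc[0]=1,scc[1]=1,scc[2]=0,scc[3]=1,scc[4]=1,scc[5]=?

step 1: low=(low[0]=0,low[1]=0,low[2]=?,low[3]=?,low[4]=1,low[5]=?); scc=(scc[0]=?,scc[1]=?,scc[2]=?,scc[3]=?,scc[4]=?,scc[5]=?)
step 2: low=(low[0]=0,low[1]=0,low[2]=?,low[3]=?,low[4]=1,low[5]=?); scc=(scc[0]=?,scc[1]=?,scc[2]=?,scc[3]=?,scc[4]=?,scc[5]=?)
step 3: low=(low[0]=0,low[1]=0,low[2]=3,low[3]=?,low[4]=1,low[5]=?); scc=(scc[0]=?,scc[1]=?,scc[2]=0,scc[3]=?,scc[4]=?,scc[5]=?)
step 4: low=(low[0]=0,low[1]=0,low[2]=3,low[3]=0,low[4]=1,low[5]=?); scc=(scc[0]=?,scc[1]=?,scc[2]=0,scc[3]=?,scc[4]=?,scc[5]=?)
step 5: low=(low[0]=0,low[1]=0,low[2]=3,low[3]=0,low[4]=1,low[5]=?); scc=(scc[0]=1,scc[1]=1,scc[2]=0,scc[3]=1,scc[4]=1,scc[5]=?)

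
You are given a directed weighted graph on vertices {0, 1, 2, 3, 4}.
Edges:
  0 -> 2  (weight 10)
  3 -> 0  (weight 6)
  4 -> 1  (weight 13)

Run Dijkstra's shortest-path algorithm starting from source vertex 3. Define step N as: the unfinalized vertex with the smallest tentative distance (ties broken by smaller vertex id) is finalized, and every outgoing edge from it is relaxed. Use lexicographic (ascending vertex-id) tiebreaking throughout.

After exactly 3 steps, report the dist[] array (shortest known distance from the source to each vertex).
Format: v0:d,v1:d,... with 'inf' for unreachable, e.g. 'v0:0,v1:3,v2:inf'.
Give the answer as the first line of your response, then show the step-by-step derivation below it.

v0:6,v1:inf,v2:16,v3:0,v4:inf

step 1: dist = v0:6,v1:inf,v2:inf,v3:0,v4:inf
step 2: dist = v0:6,v1:inf,v2:16,v3:0,v4:inf
step 3: dist = v0:6,v1:inf,v2:16,v3:0,v4:inf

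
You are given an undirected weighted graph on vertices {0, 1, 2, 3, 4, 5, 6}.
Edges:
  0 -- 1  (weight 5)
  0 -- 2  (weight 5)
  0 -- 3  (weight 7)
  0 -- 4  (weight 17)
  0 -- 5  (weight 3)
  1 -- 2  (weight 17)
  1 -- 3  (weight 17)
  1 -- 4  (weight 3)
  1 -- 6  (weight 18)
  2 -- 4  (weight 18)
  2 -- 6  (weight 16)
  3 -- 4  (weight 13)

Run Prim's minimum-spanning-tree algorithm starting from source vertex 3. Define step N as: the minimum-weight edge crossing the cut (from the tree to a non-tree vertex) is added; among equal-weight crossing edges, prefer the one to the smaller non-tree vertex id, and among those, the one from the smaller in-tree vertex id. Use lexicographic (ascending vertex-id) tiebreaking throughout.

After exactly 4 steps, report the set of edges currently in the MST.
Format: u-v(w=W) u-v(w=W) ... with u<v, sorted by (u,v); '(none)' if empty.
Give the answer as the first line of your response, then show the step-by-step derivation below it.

0-1(w=5) 0-3(w=7) 0-5(w=3) 1-4(w=3)

step 1: add edge 0-3 (w=7); MST = {0-3(w=7)}
step 2: add edge 0-5 (w=3); MST = {0-3(w=7) 0-5(w=3)}
step 3: add edge 0-1 (w=5); MST = {0-1(w=5) 0-3(w=7) 0-5(w=3)}
step 4: add edge 1-4 (w=3); MST = {0-1(w=5) 0-3(w=7) 0-5(w=3) 1-4(w=3)}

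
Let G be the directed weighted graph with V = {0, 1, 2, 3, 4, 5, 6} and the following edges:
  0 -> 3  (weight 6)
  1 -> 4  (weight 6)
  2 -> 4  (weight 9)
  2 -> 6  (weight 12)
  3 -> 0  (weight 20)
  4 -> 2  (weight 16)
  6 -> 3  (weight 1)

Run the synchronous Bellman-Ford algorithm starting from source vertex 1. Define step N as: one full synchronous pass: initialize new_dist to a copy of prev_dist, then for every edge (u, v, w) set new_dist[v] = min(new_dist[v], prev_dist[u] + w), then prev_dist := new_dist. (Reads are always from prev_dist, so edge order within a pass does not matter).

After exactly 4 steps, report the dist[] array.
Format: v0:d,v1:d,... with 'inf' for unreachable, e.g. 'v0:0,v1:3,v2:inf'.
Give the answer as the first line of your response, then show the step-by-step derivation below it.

v0:inf,v1:0,v2:22,v3:35,v4:6,v5:inf,v6:34

step 1: dist = v0:inf,v1:0,v2:inf,v3:inf,v4:6,v5:inf,v6:inf
step 2: dist = v0:inf,v1:0,v2:22,v3:inf,v4:6,v5:inf,v6:inf
step 3: dist = v0:inf,v1:0,v2:22,v3:inf,v4:6,v5:inf,v6:34
step 4: dist = v0:inf,v1:0,v2:22,v3:35,v4:6,v5:inf,v6:34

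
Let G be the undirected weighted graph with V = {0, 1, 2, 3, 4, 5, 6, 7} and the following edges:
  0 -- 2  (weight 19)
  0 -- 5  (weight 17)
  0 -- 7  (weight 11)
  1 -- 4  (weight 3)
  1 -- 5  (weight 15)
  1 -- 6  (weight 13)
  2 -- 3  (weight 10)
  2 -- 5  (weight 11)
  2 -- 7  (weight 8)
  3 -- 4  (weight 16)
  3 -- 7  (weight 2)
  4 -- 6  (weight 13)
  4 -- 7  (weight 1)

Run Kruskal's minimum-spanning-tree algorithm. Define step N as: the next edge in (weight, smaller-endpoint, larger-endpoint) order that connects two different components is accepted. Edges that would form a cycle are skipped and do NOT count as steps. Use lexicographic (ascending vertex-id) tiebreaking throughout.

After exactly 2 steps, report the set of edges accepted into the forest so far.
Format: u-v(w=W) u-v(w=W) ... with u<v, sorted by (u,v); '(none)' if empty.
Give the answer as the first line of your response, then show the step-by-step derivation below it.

3-7(w=2) 4-7(w=1)

step 1: add edge 4-7 (w=1); MST = {4-7(w=1)}
step 2: add edge 3-7 (w=2); MST = {3-7(w=2) 4-7(w=1)}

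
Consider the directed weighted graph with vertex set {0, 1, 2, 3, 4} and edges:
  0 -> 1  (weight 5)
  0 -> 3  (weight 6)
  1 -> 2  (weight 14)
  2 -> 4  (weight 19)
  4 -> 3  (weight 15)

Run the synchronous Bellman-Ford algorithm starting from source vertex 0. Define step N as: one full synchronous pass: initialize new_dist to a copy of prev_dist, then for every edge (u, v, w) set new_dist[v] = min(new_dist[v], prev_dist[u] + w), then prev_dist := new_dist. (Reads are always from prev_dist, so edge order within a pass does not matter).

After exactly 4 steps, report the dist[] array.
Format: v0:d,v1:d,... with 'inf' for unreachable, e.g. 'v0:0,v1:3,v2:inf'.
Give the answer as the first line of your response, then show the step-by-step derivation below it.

v0:0,v1:5,v2:19,v3:6,v4:38

step 1: dist = v0:0,v1:5,v2:inf,v3:6,v4:inf
step 2: dist = v0:0,v1:5,v2:19,v3:6,v4:inf
step 3: dist = v0:0,v1:5,v2:19,v3:6,v4:38
step 4: dist = v0:0,v1:5,v2:19,v3:6,v4:38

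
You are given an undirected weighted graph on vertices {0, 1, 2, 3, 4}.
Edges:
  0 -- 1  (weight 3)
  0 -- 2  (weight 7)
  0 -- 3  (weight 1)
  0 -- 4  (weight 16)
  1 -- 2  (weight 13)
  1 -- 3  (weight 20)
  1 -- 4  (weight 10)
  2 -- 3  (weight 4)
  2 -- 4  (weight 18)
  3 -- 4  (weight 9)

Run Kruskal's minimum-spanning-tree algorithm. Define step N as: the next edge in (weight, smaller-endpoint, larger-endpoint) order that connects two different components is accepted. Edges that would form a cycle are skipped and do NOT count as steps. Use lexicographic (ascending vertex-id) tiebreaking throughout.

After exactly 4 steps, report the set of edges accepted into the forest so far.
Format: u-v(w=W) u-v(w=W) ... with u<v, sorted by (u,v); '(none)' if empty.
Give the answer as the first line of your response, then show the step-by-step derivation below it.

0-1(w=3) 0-3(w=1) 2-3(w=4) 3-4(w=9)

step 1: add edge 0-3 (w=1); MST = {0-3(w=1)}
step 2: add edge 0-1 (w=3); MST = {0-1(w=3) 0-3(w=1)}
step 3: add edge 2-3 (w=4); MST = {0-1(w=3) 0-3(w=1) 2-3(w=4)}
step 4: add edge 3-4 (w=9); MST = {0-1(w=3) 0-3(w=1) 2-3(w=4) 3-4(w=9)}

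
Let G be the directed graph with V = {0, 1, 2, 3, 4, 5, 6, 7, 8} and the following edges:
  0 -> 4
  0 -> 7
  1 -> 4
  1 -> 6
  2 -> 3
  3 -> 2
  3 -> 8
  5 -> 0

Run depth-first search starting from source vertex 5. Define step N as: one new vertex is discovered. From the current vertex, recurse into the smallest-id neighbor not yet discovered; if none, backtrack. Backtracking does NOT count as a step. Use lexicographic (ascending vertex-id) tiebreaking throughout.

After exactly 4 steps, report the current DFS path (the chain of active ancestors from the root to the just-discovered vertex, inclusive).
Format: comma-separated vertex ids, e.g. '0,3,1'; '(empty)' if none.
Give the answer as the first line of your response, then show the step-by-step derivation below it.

5,0,7

step 1: discover 5; path=5; order=5
step 2: discover 0; path=5>0; order=5,0
step 3: discover 4; path=5>0>4; order=5,0,4
step 4: discover 7; path=5>0>7; order=5,0,4,7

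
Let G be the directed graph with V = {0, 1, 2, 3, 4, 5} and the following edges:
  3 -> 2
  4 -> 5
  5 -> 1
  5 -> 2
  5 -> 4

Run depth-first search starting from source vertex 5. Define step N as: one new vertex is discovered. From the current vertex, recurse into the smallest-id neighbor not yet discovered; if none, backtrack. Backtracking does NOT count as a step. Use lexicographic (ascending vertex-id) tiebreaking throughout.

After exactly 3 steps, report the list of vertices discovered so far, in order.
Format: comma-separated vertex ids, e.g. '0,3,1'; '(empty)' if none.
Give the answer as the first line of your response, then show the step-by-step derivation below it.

5,1,2

step 1: discover 5; path=5; order=5
step 2: discover 1; path=5>1; order=5,1
step 3: discover 2; path=5>2; order=5,1,2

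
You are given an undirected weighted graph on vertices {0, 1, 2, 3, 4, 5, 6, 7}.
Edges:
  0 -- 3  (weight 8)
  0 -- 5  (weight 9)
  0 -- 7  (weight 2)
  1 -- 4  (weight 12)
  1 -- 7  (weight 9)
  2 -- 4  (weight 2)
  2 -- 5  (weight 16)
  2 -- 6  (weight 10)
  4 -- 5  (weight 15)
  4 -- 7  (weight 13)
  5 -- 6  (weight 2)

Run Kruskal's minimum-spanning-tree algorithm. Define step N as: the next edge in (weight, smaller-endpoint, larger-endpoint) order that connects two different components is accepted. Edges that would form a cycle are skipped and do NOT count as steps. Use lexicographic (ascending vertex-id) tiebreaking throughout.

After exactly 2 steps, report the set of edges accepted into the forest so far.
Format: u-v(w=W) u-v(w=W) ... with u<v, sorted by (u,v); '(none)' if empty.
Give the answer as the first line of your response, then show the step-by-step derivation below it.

0-7(w=2) 2-4(w=2)

step 1: add edge 0-7 (w=2); MST = {0-7(w=2)}
step 2: add edge 2-4 (w=2); MST = {0-7(w=2) 2-4(w=2)}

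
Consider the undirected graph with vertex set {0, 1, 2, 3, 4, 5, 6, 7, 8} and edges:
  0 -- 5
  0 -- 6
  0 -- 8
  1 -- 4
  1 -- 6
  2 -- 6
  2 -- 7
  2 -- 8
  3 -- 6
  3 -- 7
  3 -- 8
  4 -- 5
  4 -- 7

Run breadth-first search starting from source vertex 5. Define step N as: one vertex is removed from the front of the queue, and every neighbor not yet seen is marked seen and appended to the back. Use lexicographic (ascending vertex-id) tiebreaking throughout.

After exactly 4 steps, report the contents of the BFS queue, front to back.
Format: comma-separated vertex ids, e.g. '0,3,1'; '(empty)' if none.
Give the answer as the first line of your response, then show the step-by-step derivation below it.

8,1,7,2,3

step 1: dequeue 5; queue=[0,4]; order=5
step 2: dequeue 0; queue=[4,6,8]; order=5,0
step 3: dequeue 4; queue=[6,8,1,7]; order=5,0,4
step 4: dequeue 6; queue=[8,1,7,2,3]; order=5,0,4,6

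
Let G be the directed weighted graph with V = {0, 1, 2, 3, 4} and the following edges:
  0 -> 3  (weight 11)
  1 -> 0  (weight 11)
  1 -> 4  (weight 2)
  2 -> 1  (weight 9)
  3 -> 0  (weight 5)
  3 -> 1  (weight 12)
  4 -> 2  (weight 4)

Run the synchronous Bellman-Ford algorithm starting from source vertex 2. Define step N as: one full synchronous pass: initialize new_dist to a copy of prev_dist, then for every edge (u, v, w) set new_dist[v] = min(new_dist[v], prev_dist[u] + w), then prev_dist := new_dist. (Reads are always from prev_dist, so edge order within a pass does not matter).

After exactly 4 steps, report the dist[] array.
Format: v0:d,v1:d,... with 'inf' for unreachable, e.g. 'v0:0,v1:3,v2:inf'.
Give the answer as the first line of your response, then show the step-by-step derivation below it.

v0:20,v1:9,v2:0,v3:31,v4:11

step 1: dist = v0:inf,v1:9,v2:0,v3:inf,v4:inf
step 2: dist = v0:20,v1:9,v2:0,v3:inf,v4:11
step 3: dist = v0:20,v1:9,v2:0,v3:31,v4:11
step 4: dist = v0:20,v1:9,v2:0,v3:31,v4:11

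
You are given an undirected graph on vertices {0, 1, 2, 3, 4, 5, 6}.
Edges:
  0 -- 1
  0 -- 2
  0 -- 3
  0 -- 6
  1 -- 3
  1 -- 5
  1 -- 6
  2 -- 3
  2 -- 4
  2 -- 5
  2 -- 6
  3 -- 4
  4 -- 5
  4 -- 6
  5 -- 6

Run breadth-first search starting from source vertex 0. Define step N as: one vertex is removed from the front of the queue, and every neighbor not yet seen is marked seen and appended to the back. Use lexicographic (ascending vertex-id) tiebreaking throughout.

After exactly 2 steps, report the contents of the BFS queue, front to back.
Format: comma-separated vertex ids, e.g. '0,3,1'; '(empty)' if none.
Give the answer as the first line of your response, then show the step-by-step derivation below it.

2,3,6,5

step 1: dequeue 0; queue=[1,2,3,6]; order=0
step 2: dequeue 1; queue=[2,3,6,5]; order=0,1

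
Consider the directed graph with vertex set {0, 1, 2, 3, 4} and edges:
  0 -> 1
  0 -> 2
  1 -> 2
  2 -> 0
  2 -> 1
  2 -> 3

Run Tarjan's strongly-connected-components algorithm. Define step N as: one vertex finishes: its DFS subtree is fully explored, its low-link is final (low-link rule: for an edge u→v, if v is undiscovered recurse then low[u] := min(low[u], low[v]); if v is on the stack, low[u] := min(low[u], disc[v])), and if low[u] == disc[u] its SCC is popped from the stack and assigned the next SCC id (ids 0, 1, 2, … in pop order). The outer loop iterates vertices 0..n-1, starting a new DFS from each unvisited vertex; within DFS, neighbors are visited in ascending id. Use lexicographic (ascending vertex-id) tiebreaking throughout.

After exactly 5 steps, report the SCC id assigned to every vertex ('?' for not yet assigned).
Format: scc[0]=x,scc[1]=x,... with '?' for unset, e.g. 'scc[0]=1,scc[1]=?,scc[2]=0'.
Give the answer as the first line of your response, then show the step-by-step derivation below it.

scc[0]=1,scc[1]=1,scc[2]=1,scc[3]=0,scc[4]=2

step 1: low=(low[0]=0,low[1]=1,low[2]=0,low[3]=3,low[4]=?); scc=(scc[0]=?,scc[1]=?,scc[2]=?,scc[3]=0,scc[4]=?)
step 2: low=(low[0]=0,low[1]=1,low[2]=0,low[3]=3,low[4]=?); scc=(scc[0]=?,scc[1]=?,scc[2]=?,scc[3]=0,scc[4]=?)
step 3: low=(low[0]=0,low[1]=0,low[2]=0,low[3]=3,low[4]=?); scc=(scc[0]=?,scc[1]=?,scc[2]=?,scc[3]=0,scc[4]=?)
step 4: low=(low[0]=0,low[1]=0,low[2]=0,low[3]=3,low[4]=?); scc=(scc[0]=1,scc[1]=1,scc[2]=1,scc[3]=0,scc[4]=?)
step 5: low=(low[0]=0,low[1]=0,low[2]=0,low[3]=3,low[4]=4); scc=(scc[0]=1,scc[1]=1,scc[2]=1,scc[3]=0,scc[4]=2)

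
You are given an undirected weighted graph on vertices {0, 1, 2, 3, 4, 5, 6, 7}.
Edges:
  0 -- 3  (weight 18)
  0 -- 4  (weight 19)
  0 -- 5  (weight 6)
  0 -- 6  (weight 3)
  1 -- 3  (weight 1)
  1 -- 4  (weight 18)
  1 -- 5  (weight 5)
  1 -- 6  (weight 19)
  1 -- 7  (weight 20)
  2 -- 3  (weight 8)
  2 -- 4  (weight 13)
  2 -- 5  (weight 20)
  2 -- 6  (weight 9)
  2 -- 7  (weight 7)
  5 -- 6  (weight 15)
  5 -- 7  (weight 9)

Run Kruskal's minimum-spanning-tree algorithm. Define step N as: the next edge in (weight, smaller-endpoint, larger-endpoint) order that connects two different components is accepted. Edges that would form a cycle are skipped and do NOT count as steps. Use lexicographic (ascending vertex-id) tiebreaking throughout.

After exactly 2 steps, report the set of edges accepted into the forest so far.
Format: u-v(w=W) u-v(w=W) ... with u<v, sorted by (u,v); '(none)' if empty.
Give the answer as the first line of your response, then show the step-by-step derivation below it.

0-6(w=3) 1-3(w=1)

step 1: add edge 1-3 (w=1); MST = {1-3(w=1)}
step 2: add edge 0-6 (w=3); MST = {0-6(w=3) 1-3(w=1)}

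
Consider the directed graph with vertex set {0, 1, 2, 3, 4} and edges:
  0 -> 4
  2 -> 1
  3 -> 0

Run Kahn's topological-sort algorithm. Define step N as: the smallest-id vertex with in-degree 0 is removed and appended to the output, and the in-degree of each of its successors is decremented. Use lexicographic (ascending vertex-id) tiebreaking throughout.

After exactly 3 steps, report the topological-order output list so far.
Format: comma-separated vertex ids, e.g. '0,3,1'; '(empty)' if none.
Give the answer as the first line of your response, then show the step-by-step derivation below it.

2,1,3

step 1: output 2; order=[2]; indeg=(1,0,0,0,1)
step 2: output 1; order=[2,1]; indeg=(1,0,0,0,1)
step 3: output 3; order=[2,1,3]; indeg=(0,0,0,0,1)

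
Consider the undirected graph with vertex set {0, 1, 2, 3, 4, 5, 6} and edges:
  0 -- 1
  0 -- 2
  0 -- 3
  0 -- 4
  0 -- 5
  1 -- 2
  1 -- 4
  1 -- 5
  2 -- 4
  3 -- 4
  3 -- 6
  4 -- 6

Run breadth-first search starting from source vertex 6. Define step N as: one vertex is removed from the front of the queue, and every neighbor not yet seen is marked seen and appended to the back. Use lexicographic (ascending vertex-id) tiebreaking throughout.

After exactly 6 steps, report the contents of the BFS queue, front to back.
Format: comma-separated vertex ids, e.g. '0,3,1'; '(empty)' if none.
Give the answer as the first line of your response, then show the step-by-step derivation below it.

5

step 1: dequeue 6; queue=[3,4]; order=6
step 2: dequeue 3; queue=[4,0]; order=6,3
step 3: dequeue 4; queue=[0,1,2]; order=6,3,4
step 4: dequeue 0; queue=[1,2,5]; order=6,3,4,0
step 5: dequeue 1; queue=[2,5]; order=6,3,4,0,1
step 6: dequeue 2; queue=[5]; order=6,3,4,0,1,2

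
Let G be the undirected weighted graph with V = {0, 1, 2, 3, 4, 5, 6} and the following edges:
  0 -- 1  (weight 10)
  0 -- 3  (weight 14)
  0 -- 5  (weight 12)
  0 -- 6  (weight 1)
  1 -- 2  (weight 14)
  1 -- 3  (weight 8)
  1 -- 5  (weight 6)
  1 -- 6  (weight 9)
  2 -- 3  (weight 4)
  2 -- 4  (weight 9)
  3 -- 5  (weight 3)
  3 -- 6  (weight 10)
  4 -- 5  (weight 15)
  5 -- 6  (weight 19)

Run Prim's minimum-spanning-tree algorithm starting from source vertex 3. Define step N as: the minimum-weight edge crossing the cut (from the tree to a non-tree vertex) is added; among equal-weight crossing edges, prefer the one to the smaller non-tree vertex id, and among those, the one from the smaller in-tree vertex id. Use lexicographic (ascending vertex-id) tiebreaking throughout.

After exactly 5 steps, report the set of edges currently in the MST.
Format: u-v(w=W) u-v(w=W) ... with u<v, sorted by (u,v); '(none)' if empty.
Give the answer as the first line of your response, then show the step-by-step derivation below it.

1-5(w=6) 1-6(w=9) 2-3(w=4) 2-4(w=9) 3-5(w=3)

step 1: add edge 3-5 (w=3); MST = {3-5(w=3)}
step 2: add edge 2-3 (w=4); MST = {2-3(w=4) 3-5(w=3)}
step 3: add edge 1-5 (w=6); MST = {1-5(w=6) 2-3(w=4) 3-5(w=3)}
step 4: add edge 2-4 (w=9); MST = {1-5(w=6) 2-3(w=4) 2-4(w=9) 3-5(w=3)}
step 5: add edge 1-6 (w=9); MST = {1-5(w=6) 1-6(w=9) 2-3(w=4) 2-4(w=9) 3-5(w=3)}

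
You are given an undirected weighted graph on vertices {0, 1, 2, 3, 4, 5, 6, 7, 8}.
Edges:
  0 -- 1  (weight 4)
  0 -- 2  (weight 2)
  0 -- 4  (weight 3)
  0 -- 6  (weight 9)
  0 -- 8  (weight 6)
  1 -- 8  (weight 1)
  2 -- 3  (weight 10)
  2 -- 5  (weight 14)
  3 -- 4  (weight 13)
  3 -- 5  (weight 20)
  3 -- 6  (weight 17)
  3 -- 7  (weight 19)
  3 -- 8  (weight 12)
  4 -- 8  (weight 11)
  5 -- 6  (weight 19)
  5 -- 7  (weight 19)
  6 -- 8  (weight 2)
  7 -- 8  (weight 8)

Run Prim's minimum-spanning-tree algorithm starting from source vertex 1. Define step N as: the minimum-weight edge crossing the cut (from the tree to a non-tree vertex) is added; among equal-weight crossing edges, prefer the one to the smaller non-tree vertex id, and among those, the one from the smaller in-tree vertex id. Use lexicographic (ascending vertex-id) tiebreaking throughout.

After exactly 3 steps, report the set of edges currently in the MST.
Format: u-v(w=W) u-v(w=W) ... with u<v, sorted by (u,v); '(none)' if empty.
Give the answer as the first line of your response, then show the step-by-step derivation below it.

0-1(w=4) 1-8(w=1) 6-8(w=2)

step 1: add edge 1-8 (w=1); MST = {1-8(w=1)}
step 2: add edge 6-8 (w=2); MST = {1-8(w=1) 6-8(w=2)}
step 3: add edge 0-1 (w=4); MST = {0-1(w=4) 1-8(w=1) 6-8(w=2)}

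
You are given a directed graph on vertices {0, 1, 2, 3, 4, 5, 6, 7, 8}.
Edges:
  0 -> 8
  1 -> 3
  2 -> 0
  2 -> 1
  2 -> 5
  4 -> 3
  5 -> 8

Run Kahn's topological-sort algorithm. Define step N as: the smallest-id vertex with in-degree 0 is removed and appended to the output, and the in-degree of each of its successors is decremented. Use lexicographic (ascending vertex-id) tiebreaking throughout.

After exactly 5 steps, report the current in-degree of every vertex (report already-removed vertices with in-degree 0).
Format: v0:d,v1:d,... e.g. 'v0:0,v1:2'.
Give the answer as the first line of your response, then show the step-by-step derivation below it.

v0:0,v1:0,v2:0,v3:0,v4:0,v5:0,v6:0,v7:0,v8:1

step 1: output 2; order=[2]; indeg=(0,0,0,2,0,0,0,0,2)
step 2: output 0; order=[2,0]; indeg=(0,0,0,2,0,0,0,0,1)
step 3: output 1; order=[2,0,1]; indeg=(0,0,0,1,0,0,0,0,1)
step 4: output 4; order=[2,0,1,4]; indeg=(0,0,0,0,0,0,0,0,1)
step 5: output 3; order=[2,0,1,4,3]; indeg=(0,0,0,0,0,0,0,0,1)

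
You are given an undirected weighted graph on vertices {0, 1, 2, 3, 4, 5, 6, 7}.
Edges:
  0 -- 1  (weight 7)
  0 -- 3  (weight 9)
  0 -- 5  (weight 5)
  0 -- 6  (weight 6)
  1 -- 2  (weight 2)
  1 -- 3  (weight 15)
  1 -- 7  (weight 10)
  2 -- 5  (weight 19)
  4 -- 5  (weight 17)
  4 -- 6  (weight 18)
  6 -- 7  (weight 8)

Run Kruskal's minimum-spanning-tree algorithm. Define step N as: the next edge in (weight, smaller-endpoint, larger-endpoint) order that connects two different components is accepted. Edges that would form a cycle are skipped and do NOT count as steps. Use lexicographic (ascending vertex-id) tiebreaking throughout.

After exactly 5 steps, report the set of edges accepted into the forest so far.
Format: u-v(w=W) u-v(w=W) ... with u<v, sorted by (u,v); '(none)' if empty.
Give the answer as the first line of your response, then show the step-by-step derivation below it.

0-1(w=7) 0-5(w=5) 0-6(w=6) 1-2(w=2) 6-7(w=8)

step 1: add edge 1-2 (w=2); MST = {1-2(w=2)}
step 2: add edge 0-5 (w=5); MST = {0-5(w=5) 1-2(w=2)}
step 3: add edge 0-6 (w=6); MST = {0-5(w=5) 0-6(w=6) 1-2(w=2)}
step 4: add edge 0-1 (w=7); MST = {0-1(w=7) 0-5(w=5) 0-6(w=6) 1-2(w=2)}
step 5: add edge 6-7 (w=8); MST = {0-1(w=7) 0-5(w=5) 0-6(w=6) 1-2(w=2) 6-7(w=8)}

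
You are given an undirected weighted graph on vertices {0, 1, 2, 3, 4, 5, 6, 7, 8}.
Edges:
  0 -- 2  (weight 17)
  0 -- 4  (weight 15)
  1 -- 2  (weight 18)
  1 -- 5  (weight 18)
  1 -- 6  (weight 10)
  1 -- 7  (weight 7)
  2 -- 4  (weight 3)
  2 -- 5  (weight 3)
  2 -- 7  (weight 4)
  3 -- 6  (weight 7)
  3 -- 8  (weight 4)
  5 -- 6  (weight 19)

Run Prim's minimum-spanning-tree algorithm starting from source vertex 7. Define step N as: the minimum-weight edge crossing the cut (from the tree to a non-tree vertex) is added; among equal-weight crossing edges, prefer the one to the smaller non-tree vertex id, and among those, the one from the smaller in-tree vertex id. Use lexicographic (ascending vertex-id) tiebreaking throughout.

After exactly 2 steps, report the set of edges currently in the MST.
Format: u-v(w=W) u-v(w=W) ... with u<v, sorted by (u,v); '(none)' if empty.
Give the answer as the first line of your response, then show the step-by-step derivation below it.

2-4(w=3) 2-7(w=4)

step 1: add edge 2-7 (w=4); MST = {2-7(w=4)}
step 2: add edge 2-4 (w=3); MST = {2-4(w=3) 2-7(w=4)}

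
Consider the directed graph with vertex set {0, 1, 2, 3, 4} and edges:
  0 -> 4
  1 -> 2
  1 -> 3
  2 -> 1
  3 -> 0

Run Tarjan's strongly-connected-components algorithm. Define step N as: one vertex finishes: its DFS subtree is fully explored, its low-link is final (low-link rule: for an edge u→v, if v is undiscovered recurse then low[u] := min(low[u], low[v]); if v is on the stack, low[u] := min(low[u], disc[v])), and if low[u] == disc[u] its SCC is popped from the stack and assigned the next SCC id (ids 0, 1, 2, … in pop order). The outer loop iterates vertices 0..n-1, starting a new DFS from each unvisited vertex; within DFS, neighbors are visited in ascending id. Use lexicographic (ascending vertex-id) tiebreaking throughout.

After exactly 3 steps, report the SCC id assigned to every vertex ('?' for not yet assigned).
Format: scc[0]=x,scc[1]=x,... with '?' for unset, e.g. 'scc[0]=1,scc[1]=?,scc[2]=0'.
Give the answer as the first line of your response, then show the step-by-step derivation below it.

scc[0]=1,scc[1]=?,scc[2]=?,scc[3]=?,scc[4]=0

step 1: low=(low[0]=0,low[1]=?,low[2]=?,low[3]=?,low[4]=1); scc=(scc[0]=?,scc[1]=?,scc[2]=?,scc[3]=?,scc[4]=0)
step 2: low=(low[0]=0,low[1]=?,low[2]=?,low[3]=?,low[4]=1); scc=(scc[0]=1,scc[1]=?,scc[2]=?,scc[3]=?,scc[4]=0)
step 3: low=(low[0]=0,low[1]=2,low[2]=2,low[3]=?,low[4]=1); scc=(scc[0]=1,scc[1]=?,scc[2]=?,scc[3]=?,scc[4]=0)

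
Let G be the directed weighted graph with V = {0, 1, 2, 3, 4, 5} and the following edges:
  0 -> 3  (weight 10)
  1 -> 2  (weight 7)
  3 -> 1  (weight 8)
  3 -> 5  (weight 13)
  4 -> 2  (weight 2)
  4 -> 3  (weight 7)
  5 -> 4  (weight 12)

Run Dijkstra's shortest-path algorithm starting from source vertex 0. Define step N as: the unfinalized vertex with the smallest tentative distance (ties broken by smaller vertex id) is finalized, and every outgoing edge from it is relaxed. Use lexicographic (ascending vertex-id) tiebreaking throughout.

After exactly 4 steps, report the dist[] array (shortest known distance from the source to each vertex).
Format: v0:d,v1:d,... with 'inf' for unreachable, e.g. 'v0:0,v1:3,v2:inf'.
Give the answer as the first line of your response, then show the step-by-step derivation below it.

v0:0,v1:18,v2:25,v3:10,v4:35,v5:23

step 1: dist = v0:0,v1:inf,v2:inf,v3:10,v4:inf,v5:inf
step 2: dist = v0:0,v1:18,v2:inf,v3:10,v4:inf,v5:23
step 3: dist = v0:0,v1:18,v2:25,v3:10,v4:inf,v5:23
step 4: dist = v0:0,v1:18,v2:25,v3:10,v4:35,v5:23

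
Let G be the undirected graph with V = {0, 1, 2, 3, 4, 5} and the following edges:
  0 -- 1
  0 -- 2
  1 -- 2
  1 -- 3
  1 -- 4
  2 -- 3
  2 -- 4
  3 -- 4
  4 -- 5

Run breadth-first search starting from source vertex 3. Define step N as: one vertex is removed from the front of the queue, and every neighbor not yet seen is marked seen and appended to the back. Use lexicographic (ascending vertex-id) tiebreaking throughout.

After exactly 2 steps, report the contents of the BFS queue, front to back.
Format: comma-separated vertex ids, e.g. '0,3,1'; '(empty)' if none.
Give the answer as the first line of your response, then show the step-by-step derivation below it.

2,4,0

step 1: dequeue 3; queue=[1,2,4]; order=3
step 2: dequeue 1; queue=[2,4,0]; order=3,1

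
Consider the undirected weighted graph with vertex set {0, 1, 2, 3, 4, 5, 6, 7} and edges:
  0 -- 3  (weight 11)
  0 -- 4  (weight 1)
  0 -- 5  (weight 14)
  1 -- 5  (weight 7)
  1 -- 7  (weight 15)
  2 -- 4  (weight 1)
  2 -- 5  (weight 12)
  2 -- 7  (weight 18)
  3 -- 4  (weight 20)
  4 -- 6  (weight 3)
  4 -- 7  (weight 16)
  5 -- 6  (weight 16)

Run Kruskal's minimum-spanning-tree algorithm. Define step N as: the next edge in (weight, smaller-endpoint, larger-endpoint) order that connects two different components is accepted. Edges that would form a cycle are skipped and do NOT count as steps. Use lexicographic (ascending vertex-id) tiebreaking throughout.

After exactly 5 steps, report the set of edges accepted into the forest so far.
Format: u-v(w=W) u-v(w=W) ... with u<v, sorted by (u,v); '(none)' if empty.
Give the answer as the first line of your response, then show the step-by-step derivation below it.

0-3(w=11) 0-4(w=1) 1-5(w=7) 2-4(w=1) 4-6(w=3)

step 1: add edge 0-4 (w=1); MST = {0-4(w=1)}
step 2: add edge 2-4 (w=1); MST = {0-4(w=1) 2-4(w=1)}
step 3: add edge 4-6 (w=3); MST = {0-4(w=1) 2-4(w=1) 4-6(w=3)}
step 4: add edge 1-5 (w=7); MST = {0-4(w=1) 1-5(w=7) 2-4(w=1) 4-6(w=3)}
step 5: add edge 0-3 (w=11); MST = {0-3(w=11) 0-4(w=1) 1-5(w=7) 2-4(w=1) 4-6(w=3)}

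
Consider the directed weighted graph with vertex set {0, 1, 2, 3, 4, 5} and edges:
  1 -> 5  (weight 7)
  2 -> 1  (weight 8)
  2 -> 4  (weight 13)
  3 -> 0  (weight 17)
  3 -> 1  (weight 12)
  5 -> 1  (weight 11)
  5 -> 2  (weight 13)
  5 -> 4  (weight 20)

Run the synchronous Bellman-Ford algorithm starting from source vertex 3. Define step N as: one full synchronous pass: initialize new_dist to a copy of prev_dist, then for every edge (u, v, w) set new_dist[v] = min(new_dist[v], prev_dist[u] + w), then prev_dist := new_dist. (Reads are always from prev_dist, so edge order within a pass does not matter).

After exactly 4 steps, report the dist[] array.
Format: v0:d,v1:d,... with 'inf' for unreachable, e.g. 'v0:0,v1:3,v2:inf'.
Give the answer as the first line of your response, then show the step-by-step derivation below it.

v0:17,v1:12,v2:32,v3:0,v4:39,v5:19

step 1: dist = v0:17,v1:12,v2:inf,v3:0,v4:inf,v5:inf
step 2: dist = v0:17,v1:12,v2:inf,v3:0,v4:inf,v5:19
step 3: dist = v0:17,v1:12,v2:32,v3:0,v4:39,v5:19
step 4: dist = v0:17,v1:12,v2:32,v3:0,v4:39,v5:19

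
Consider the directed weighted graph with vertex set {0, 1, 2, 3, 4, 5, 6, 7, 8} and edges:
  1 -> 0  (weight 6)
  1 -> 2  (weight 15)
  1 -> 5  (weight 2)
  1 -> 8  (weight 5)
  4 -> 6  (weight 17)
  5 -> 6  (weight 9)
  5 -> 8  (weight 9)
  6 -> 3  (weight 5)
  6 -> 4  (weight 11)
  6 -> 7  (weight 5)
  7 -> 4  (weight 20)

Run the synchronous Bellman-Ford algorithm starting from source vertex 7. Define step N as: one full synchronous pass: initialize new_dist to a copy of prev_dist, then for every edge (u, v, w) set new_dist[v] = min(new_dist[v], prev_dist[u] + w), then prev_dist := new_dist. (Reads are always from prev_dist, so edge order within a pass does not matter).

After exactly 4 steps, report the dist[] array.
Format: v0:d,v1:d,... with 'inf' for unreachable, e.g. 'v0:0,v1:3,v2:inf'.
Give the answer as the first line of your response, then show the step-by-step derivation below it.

v0:inf,v1:inf,v2:inf,v3:42,v4:20,v5:inf,v6:37,v7:0,v8:inf

step 1: dist = v0:inf,v1:inf,v2:inf,v3:inf,v4:20,v5:inf,v6:inf,v7:0,v8:inf
step 2: dist = v0:inf,v1:inf,v2:inf,v3:inf,v4:20,v5:inf,v6:37,v7:0,v8:inf
step 3: dist = v0:inf,v1:inf,v2:inf,v3:42,v4:20,v5:inf,v6:37,v7:0,v8:inf
step 4: dist = v0:inf,v1:inf,v2:inf,v3:42,v4:20,v5:inf,v6:37,v7:0,v8:inf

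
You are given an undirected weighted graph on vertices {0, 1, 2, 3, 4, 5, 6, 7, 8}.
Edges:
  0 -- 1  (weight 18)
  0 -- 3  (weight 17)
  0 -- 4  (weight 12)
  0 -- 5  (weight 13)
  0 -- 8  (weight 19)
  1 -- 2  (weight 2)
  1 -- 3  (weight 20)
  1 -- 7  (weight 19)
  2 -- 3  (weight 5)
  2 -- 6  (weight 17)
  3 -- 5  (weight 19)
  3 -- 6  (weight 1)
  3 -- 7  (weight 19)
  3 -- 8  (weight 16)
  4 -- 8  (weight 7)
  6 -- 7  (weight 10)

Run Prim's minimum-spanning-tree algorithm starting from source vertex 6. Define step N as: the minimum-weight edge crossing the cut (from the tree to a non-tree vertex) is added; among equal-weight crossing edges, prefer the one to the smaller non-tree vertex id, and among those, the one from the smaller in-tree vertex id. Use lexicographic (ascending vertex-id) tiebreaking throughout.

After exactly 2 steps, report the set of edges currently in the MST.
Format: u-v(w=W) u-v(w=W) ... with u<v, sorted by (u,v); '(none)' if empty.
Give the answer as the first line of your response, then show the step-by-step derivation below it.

2-3(w=5) 3-6(w=1)

step 1: add edge 3-6 (w=1); MST = {3-6(w=1)}
step 2: add edge 2-3 (w=5); MST = {2-3(w=5) 3-6(w=1)}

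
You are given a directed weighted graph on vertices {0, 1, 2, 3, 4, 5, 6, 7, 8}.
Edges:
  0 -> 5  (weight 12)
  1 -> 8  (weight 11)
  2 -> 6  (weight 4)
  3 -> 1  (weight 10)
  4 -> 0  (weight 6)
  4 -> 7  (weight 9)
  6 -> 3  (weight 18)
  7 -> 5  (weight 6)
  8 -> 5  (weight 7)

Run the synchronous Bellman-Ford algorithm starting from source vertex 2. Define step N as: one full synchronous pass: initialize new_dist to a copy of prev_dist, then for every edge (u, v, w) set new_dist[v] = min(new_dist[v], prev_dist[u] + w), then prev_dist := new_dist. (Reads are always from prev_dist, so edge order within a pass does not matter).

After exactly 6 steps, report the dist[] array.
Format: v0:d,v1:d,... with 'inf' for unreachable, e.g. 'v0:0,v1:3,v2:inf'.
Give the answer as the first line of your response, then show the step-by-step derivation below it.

v0:inf,v1:32,v2:0,v3:22,v4:inf,v5:50,v6:4,v7:inf,v8:43

step 1: dist = v0:inf,v1:inf,v2:0,v3:inf,v4:inf,v5:inf,v6:4,v7:inf,v8:inf
step 2: dist = v0:inf,v1:inf,v2:0,v3:22,v4:inf,v5:inf,v6:4,v7:inf,v8:inf
step 3: dist = v0:inf,v1:32,v2:0,v3:22,v4:inf,v5:inf,v6:4,v7:inf,v8:inf
step 4: dist = v0:inf,v1:32,v2:0,v3:22,v4:inf,v5:inf,v6:4,v7:inf,v8:43
step 5: dist = v0:inf,v1:32,v2:0,v3:22,v4:inf,v5:50,v6:4,v7:inf,v8:43
step 6: dist = v0:inf,v1:32,v2:0,v3:22,v4:inf,v5:50,v6:4,v7:inf,v8:43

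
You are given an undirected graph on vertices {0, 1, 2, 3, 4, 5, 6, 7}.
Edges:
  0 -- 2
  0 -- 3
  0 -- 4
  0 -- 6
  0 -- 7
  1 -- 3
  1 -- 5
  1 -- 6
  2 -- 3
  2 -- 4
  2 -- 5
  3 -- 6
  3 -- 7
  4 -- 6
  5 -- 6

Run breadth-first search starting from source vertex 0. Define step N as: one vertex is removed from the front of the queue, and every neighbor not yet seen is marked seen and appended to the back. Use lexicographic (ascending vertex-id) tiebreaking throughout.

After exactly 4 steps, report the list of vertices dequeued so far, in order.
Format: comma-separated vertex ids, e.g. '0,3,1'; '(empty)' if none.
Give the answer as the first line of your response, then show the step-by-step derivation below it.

0,2,3,4

step 1: dequeue 0; queue=[2,3,4,6,7]; order=0
step 2: dequeue 2; queue=[3,4,6,7,5]; order=0,2
step 3: dequeue 3; queue=[4,6,7,5,1]; order=0,2,3
step 4: dequeue 4; queue=[6,7,5,1]; order=0,2,3,4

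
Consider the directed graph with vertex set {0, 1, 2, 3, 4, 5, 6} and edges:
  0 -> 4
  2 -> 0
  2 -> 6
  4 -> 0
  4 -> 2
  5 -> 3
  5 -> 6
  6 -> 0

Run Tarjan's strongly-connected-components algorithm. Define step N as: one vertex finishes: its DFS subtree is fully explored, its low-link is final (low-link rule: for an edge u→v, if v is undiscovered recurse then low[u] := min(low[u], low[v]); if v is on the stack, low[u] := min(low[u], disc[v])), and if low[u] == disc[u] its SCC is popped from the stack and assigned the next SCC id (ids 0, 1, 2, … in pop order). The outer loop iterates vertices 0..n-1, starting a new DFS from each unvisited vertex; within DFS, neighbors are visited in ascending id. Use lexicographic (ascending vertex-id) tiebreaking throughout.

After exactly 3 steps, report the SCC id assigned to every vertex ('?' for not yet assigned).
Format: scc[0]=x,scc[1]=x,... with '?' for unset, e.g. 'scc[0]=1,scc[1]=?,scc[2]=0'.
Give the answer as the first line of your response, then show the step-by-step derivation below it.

scc[0]=?,scc[1]=?,scc[2]=?,scc[3]=?,scc[4]=?,scc[5]=?,scc[6]=?

step 1: low=(low[0]=0,low[1]=?,low[2]=0,low[3]=?,low[4]=0,low[5]=?,low[6]=0); scc=(scc[0]=?,scc[1]=?,scc[2]=?,scc[3]=?,scc[4]=?,scc[5]=?,scc[6]=?)
step 2: low=(low[0]=0,low[1]=?,low[2]=0,low[3]=?,low[4]=0,low[5]=?,low[6]=0); scc=(scc[0]=?,scc[1]=?,scc[2]=?,scc[3]=?,scc[4]=?,scc[5]=?,scc[6]=?)
step 3: low=(low[0]=0,low[1]=?,low[2]=0,low[3]=?,low[4]=0,low[5]=?,low[6]=0); scc=(scc[0]=?,scc[1]=?,scc[2]=?,scc[3]=?,scc[4]=?,scc[5]=?,scc[6]=?)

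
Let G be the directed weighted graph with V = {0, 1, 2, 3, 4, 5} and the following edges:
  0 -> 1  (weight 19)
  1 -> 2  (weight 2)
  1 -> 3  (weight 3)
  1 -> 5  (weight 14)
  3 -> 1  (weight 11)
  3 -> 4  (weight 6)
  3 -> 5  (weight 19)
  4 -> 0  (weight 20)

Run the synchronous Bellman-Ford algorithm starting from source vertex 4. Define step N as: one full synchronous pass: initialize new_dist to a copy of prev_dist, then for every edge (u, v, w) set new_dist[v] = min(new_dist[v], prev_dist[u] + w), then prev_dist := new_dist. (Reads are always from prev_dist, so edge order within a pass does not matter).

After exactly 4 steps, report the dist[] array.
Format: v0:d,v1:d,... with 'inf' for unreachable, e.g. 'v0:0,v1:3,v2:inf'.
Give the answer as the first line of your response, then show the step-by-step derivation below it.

v0:20,v1:39,v2:41,v3:42,v4:0,v5:53

step 1: dist = v0:20,v1:inf,v2:inf,v3:inf,v4:0,v5:inf
step 2: dist = v0:20,v1:39,v2:inf,v3:inf,v4:0,v5:inf
step 3: dist = v0:20,v1:39,v2:41,v3:42,v4:0,v5:53
step 4: dist = v0:20,v1:39,v2:41,v3:42,v4:0,v5:53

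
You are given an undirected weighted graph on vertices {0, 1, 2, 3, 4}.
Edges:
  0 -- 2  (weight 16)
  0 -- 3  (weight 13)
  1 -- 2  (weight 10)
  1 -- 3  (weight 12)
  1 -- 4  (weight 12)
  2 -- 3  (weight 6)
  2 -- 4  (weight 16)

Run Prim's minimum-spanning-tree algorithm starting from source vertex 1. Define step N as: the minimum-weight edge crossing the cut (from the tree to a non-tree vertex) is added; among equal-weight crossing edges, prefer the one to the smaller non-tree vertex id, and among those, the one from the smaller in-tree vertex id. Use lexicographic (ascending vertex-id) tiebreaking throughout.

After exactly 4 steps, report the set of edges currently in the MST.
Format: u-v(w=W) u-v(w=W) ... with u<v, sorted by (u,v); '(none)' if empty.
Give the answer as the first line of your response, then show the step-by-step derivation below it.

0-3(w=13) 1-2(w=10) 1-4(w=12) 2-3(w=6)

step 1: add edge 1-2 (w=10); MST = {1-2(w=10)}
step 2: add edge 2-3 (w=6); MST = {1-2(w=10) 2-3(w=6)}
step 3: add edge 1-4 (w=12); MST = {1-2(w=10) 1-4(w=12) 2-3(w=6)}
step 4: add edge 0-3 (w=13); MST = {0-3(w=13) 1-2(w=10) 1-4(w=12) 2-3(w=6)}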